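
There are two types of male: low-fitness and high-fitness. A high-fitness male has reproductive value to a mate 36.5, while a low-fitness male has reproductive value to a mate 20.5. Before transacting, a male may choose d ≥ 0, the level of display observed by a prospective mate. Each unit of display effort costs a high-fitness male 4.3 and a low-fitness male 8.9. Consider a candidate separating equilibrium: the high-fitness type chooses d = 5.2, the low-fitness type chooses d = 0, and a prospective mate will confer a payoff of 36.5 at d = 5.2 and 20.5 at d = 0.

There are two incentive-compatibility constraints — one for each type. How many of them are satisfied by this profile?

Low-fitness type: stay at 0 → 20.5; mimic → 36.5 − 8.9 × 5.2 = -9.78. IC holds (20.5 ≥ -9.78).
High-fitness type: signal → 36.5 − 4.3 × 5.2 = 14.14; deviate to 0 → 20.5. IC fails (14.14 < 20.5).
1 of 2 constraints hold, so this profile is not an equilibrium.

1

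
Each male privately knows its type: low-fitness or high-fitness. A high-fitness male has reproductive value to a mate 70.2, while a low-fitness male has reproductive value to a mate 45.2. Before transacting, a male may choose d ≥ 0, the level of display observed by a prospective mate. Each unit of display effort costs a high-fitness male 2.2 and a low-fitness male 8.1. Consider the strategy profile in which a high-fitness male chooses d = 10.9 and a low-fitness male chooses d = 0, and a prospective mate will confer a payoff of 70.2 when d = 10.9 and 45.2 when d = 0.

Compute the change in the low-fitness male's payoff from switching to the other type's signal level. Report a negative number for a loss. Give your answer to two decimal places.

-63.29

Playing d = 0 the low-fitness male receives 45.2.
Deviating to d = 10.9 brings payment 70.2 at cost 8.1 × 10.9 = 88.29, netting -18.09.
Gain from deviating: -18.09 − 45.2 = -63.29.
The gain is negative, so the low-fitness type's incentive-compatibility constraint is satisfied.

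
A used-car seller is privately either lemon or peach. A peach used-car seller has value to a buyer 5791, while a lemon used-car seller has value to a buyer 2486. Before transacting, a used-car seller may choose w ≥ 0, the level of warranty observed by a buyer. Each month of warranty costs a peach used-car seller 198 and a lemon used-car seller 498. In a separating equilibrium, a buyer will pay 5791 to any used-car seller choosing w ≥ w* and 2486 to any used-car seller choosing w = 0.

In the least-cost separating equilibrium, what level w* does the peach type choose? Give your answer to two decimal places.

6.64

A lemon used-car seller choosing w = 0 receives 2486.
Imitating at w* instead would pay 5791 at cost 498·w*, netting 5791 − 498·w*.
Indifference: 2486 = 5791 − 498·w*, so w* = (5791 − 2486) / 498 ≈ 6.64.
At w* the lemon type's incentive constraint just binds; the peach type strictly prefers w* since its per-unit cost is lower.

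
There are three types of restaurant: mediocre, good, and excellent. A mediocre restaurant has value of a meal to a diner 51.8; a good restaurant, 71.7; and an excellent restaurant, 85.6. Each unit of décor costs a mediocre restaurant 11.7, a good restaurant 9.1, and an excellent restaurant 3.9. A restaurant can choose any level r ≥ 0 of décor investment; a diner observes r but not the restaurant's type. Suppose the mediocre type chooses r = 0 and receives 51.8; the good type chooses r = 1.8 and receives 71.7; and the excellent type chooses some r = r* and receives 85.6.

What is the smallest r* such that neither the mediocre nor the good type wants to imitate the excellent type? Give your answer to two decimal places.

3.33

Mediocre type (on-path payoff 51.8) won't mimic when 51.8 ≥ 85.6 − 11.7·r*, i.e. r* ≥ 2.89.
Good type (on-path payoff 71.7 − 9.1×1.8 = 55.32) won't mimic when 55.32 ≥ 85.6 − 9.1·r*, i.e. r* ≥ 3.33.
Both must hold, so r* = max(2.89, 3.33) = 3.33. The good type's constraint binds.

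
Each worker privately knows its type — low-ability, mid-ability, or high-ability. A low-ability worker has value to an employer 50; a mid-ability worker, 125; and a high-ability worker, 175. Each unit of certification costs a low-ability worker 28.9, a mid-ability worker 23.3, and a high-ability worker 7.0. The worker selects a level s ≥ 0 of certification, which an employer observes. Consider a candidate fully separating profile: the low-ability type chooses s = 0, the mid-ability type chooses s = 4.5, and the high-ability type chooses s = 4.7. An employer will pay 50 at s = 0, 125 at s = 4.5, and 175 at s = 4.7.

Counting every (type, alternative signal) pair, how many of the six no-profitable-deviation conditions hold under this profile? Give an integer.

4

Low-ability (own payoff 50): to s=4.5 gives 125 − 28.9×4.5 = -5.05 → no gain ✓; to s=4.7 gives 175 − 28.9×4.7 = 39.17 → no gain ✓.
High-ability (own payoff 175 − 7.0×4.7 = 142.1): to s=0 gives 50 → no gain ✓; to s=4.5 gives 125 − 7.0×4.5 = 93.5 → no gain ✓.
Mid-ability (own payoff 125 − 23.3×4.5 = 20.15): to s=0 gives 50 → profitable ✗; to s=4.7 gives 175 − 23.3×4.7 = 65.49 → profitable ✗.
4 of the 6 constraints hold; not an equilibrium.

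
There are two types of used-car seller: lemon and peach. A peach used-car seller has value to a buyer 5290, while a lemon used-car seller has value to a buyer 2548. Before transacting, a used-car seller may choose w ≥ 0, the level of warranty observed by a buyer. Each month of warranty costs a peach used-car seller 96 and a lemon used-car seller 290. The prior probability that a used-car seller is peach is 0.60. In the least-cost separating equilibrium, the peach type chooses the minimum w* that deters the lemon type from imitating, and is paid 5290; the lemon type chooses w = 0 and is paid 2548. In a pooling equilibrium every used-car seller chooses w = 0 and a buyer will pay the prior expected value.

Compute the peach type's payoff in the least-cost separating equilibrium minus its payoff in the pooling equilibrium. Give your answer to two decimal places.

Least-cost separating signal: w* solves 2548 = 5290 − 290·w*, so w* = (5290 − 2548)/290 ≈ 9.4552.
Peach type's separating payoff: 5290 − 96 × w* = 5290 − 96 × (5290 − 2548)/290 = 5290 − 263232/290 ≈ 4382.3034.
Pooling payoff: 0.60 × 5290 + 0.40 × 2548 = 4193.2.
Difference: 4382.3034 − 4193.2 = 189.1034, i.e. 189.10 to two decimal places.
The peach type prefers to separate.

189.10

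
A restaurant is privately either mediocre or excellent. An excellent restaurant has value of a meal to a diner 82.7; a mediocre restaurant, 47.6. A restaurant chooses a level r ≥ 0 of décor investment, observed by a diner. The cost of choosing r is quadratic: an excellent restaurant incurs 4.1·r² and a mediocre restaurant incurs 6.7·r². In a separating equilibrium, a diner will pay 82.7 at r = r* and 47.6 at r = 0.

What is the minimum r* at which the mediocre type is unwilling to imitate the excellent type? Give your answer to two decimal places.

The mediocre type at r = 0 receives 47.6; imitating at r* yields 82.7 − 6.7·r*².
Indifference: 47.6 = 82.7 − 6.7·r*², so r*² = (82.7 − 47.6) / 6.7 ≈ 5.2388.
r* = √5.2388 ≈ 2.29.

2.29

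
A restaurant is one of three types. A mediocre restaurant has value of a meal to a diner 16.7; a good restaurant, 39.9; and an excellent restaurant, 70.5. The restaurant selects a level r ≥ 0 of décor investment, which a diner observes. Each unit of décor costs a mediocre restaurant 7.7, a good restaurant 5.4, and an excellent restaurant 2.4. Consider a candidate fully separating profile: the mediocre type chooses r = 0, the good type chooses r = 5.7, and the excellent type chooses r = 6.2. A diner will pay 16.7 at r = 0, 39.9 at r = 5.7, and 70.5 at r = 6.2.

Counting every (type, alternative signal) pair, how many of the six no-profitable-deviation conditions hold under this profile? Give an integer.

Good (own payoff 39.9 − 5.4×5.7 = 9.12): to r=0 gives 16.7 → profitable ✗; to r=6.2 gives 70.5 − 5.4×6.2 = 37.02 → profitable ✗.
Mediocre (own payoff 16.7): to r=5.7 gives 39.9 − 7.7×5.7 = -3.99 → no gain ✓; to r=6.2 gives 70.5 − 7.7×6.2 = 22.76 → profitable ✗.
Excellent (own payoff 70.5 − 2.4×6.2 = 55.62): to r=0 gives 16.7 → no gain ✓; to r=5.7 gives 39.9 − 2.4×5.7 = 26.22 → no gain ✓.
3 of the 6 constraints hold; not an equilibrium.

3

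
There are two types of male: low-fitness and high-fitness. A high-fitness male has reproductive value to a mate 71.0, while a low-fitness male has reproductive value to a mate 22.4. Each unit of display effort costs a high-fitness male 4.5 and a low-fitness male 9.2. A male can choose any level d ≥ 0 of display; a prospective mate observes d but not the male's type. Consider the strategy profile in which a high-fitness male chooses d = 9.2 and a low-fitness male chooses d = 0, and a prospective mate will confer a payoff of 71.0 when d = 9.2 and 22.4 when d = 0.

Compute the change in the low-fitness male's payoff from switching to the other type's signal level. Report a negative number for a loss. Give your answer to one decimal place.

Playing d = 0 the low-fitness male receives 22.4.
Deviating to d = 9.2 brings payment 71.0 at cost 9.2 × 9.2 = 84.64, netting -13.64.
Gain from deviating: -13.64 − 22.4 = -36.04, i.e. -36.0 to one decimal place.
The gain is negative, so the low-fitness type's incentive-compatibility constraint is satisfied.

-36.0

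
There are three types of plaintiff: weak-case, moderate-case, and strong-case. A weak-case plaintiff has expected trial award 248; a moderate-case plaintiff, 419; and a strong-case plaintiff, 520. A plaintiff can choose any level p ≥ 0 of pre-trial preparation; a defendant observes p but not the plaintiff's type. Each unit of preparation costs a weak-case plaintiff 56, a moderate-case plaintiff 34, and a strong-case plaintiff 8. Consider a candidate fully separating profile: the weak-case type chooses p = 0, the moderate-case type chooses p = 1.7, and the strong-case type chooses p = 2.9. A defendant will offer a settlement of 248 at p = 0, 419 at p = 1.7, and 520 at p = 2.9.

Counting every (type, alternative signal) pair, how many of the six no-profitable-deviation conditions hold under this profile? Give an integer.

3

Strong-case (own payoff 520 − 8×2.9 = 496.8): to p=0 gives 248 → no gain ✓; to p=1.7 gives 419 − 8×1.7 = 405.4 → no gain ✓.
Moderate-case (own payoff 419 − 34×1.7 = 361.2): to p=0 gives 248 → no gain ✓; to p=2.9 gives 520 − 34×2.9 = 421.4 → profitable ✗.
Weak-case (own payoff 248): to p=1.7 gives 419 − 56×1.7 = 323.8 → profitable ✗; to p=2.9 gives 520 − 56×2.9 = 357.6 → profitable ✗.
3 of the 6 constraints hold; not an equilibrium.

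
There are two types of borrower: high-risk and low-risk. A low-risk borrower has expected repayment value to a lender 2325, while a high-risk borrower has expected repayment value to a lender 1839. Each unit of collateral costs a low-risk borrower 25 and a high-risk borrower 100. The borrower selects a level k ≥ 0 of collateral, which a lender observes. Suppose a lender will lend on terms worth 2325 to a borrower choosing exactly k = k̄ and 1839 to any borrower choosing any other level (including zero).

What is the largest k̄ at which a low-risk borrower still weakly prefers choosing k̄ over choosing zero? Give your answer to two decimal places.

19.44

Choosing k̄ yields the low-risk type 2325 − 25·k̄; choosing zero yields 1839.
The low-risk type is indifferent at 2325 − 25·k̄ = 1839, i.e. k̄ = (2325 − 1839) / 25 = 19.44.
For any k̄ above 19.44 the low-risk type would rather pool at zero, so separation collapses.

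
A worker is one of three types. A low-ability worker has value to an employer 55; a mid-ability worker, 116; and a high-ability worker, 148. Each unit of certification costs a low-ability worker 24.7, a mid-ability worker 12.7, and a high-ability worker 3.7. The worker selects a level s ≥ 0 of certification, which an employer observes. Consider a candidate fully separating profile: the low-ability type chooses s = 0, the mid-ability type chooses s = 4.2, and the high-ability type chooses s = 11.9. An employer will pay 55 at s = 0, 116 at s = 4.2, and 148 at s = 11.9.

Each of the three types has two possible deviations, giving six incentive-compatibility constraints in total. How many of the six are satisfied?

Low-ability (own payoff 55): to s=4.2 gives 116 − 24.7×4.2 = 12.26 → no gain ✓; to s=11.9 gives 148 − 24.7×11.9 = -145.93 → no gain ✓.
Mid-ability (own payoff 116 − 12.7×4.2 = 62.66): to s=0 gives 55 → no gain ✓; to s=11.9 gives 148 − 12.7×11.9 = -3.13 → no gain ✓.
High-ability (own payoff 148 − 3.7×11.9 = 103.97): to s=0 gives 55 → no gain ✓; to s=4.2 gives 116 − 3.7×4.2 = 100.46 → no gain ✓.
6 of the 6 constraints hold; this profile is a separating equilibrium.

6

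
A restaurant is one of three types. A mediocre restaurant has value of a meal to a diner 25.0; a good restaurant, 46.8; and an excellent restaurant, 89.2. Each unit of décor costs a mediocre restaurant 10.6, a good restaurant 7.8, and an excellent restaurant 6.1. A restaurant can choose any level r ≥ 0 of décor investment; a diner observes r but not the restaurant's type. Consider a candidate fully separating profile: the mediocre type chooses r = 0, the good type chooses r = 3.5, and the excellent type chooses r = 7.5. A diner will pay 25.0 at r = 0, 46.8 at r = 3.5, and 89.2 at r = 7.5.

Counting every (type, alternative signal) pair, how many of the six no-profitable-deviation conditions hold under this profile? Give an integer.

Good (own payoff 46.8 − 7.8×3.5 = 19.5): to r=0 gives 25.0 → profitable ✗; to r=7.5 gives 89.2 − 7.8×7.5 = 30.7 → profitable ✗.
Mediocre (own payoff 25.0): to r=3.5 gives 46.8 − 10.6×3.5 = 9.7 → no gain ✓; to r=7.5 gives 89.2 − 10.6×7.5 = 9.7 → no gain ✓.
Excellent (own payoff 89.2 − 6.1×7.5 = 43.45): to r=0 gives 25.0 → no gain ✓; to r=3.5 gives 46.8 − 6.1×3.5 = 25.45 → no gain ✓.
4 of the 6 constraints hold; not an equilibrium.

4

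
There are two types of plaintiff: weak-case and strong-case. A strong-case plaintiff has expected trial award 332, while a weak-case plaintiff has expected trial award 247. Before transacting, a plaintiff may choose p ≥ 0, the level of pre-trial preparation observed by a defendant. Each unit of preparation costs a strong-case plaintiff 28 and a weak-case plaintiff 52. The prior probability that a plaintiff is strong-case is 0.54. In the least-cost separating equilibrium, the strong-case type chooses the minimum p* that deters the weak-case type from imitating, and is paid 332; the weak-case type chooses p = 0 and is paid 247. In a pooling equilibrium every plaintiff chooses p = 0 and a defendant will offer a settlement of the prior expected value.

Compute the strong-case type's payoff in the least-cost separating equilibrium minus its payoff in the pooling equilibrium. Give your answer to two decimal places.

Least-cost separating signal: p* solves 247 = 332 − 52·p*, so p* = (332 − 247)/52 ≈ 1.6346.
Strong-case type's separating payoff: 332 − 28 × p* = 332 − 28 × (332 − 247)/52 = 332 − 2380/52 ≈ 286.2308.
Pooling payoff: 0.54 × 332 + 0.46 × 247 = 292.9.
Difference: 286.2308 − 292.9 = -6.6692, i.e. -6.67 to two decimal places.
The strong-case type would prefer the pooling outcome.

-6.67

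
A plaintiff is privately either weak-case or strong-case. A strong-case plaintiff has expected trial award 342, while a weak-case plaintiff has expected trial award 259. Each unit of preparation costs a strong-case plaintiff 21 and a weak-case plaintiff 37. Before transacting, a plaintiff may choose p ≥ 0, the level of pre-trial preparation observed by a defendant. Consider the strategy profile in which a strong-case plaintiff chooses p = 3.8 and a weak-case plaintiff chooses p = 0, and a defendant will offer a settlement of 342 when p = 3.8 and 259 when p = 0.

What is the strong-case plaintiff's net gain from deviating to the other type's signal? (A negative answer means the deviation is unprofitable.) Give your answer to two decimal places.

Playing p = 3.8 the strong-case plaintiff receives 342 − 21 × 3.8 = 262.2.
Deviating to p = 0 yields 259 instead.
Gain from deviating: 259 − 262.2 = -3.20.
The gain is negative, so the strong-case type's incentive-compatibility constraint is satisfied.

-3.20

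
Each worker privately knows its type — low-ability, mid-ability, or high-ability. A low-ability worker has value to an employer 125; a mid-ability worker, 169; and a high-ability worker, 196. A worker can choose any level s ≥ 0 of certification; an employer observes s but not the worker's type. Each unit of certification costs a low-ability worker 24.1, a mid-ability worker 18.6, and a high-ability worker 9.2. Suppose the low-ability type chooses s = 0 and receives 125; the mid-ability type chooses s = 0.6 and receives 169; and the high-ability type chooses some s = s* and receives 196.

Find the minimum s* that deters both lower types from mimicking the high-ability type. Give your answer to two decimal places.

Low-ability type (on-path payoff 125) won't mimic when 125 ≥ 196 − 24.1·s*, i.e. s* ≥ 2.95.
Mid-ability type (on-path payoff 169 − 18.6×0.6 = 157.84) won't mimic when 157.84 ≥ 196 − 18.6·s*, i.e. s* ≥ 2.05.
Both must hold, so s* = max(2.95, 2.05) = 2.95. The low-ability type's constraint binds.

2.95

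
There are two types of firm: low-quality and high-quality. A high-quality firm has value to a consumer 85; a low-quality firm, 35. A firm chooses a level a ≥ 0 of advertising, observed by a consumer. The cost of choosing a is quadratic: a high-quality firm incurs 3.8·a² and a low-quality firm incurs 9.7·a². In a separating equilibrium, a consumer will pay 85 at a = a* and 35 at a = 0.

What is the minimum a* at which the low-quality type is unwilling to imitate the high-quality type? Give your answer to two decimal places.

The low-quality type at a = 0 receives 35; imitating at a* yields 85 − 9.7·a*².
Indifference: 35 = 85 − 9.7·a*², so a*² = (85 − 35) / 9.7 ≈ 5.1546.
a* = √5.1546 ≈ 2.27.

2.27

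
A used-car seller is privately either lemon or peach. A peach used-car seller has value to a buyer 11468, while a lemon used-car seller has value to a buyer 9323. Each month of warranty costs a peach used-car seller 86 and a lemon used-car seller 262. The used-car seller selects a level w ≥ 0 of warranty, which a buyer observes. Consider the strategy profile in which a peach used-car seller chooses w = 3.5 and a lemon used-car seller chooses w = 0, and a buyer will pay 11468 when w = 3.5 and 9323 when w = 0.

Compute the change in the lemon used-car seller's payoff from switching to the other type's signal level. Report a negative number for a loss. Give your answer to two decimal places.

1228.00

Playing w = 0 the lemon used-car seller receives 9323.
Deviating to w = 3.5 brings payment 11468 at cost 262 × 3.5 = 917, netting 10551.
Gain from deviating: 10551 − 9323 = 1228.00.
The gain is positive, so the lemon type's incentive-compatibility constraint is violated — this profile is not a separating equilibrium.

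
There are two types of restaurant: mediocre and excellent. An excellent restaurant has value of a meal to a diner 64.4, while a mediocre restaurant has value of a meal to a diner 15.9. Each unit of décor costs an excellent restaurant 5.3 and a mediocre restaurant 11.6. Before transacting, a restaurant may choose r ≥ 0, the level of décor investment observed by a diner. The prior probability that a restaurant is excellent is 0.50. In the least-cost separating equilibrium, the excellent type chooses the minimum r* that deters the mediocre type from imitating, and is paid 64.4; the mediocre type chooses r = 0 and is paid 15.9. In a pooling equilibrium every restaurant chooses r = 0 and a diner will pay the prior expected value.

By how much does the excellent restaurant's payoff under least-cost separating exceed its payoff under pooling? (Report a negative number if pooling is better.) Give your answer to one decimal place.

Least-cost separating signal: r* solves 15.9 = 64.4 − 11.6·r*, so r* = (64.4 − 15.9)/11.6 ≈ 4.1810.
Excellent type's separating payoff: 64.4 − 5.3 × r* = 64.4 − 5.3 × (64.4 − 15.9)/11.6 = 64.4 − 257.05/11.6 ≈ 42.241.
Pooling payoff: 0.50 × 64.4 + 0.50 × 15.9 = 40.15.
Difference: 42.241 − 40.15 = 2.091, i.e. 2.1 to one decimal place.
The excellent type prefers to separate.

2.1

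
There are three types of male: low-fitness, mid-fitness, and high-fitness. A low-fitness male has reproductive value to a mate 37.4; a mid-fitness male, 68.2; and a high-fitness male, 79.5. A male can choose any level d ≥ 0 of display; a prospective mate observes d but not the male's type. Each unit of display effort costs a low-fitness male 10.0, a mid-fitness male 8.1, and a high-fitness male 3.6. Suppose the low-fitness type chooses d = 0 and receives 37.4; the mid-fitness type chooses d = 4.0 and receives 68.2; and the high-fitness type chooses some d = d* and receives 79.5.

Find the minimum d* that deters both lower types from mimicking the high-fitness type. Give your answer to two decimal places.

Mid-fitness type (on-path payoff 68.2 − 8.1×4.0 = 35.8) won't mimic when 35.8 ≥ 79.5 − 8.1·d*, i.e. d* ≥ 5.40.
Low-fitness type (on-path payoff 37.4) won't mimic when 37.4 ≥ 79.5 − 10.0·d*, i.e. d* ≥ 4.21.
Both must hold, so d* = max(4.21, 5.40) = 5.40. The mid-fitness type's constraint binds.

5.40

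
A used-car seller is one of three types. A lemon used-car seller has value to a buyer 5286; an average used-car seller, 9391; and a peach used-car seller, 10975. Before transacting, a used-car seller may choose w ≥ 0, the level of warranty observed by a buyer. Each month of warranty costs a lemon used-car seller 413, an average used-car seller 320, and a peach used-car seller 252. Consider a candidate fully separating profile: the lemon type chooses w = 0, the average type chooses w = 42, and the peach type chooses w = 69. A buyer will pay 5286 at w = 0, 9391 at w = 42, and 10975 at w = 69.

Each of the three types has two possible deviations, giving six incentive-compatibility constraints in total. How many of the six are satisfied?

3

Peach (own payoff 10975 − 252×69 = -6413): to w=0 gives 5286 → profitable ✗; to w=42 gives 9391 − 252×42 = -1193 → profitable ✗.
Average (own payoff 9391 − 320×42 = -4049): to w=0 gives 5286 → profitable ✗; to w=69 gives 10975 − 320×69 = -11105 → no gain ✓.
Lemon (own payoff 5286): to w=42 gives 9391 − 413×42 = -7955 → no gain ✓; to w=69 gives 10975 − 413×69 = -17522 → no gain ✓.
3 of the 6 constraints hold; not an equilibrium.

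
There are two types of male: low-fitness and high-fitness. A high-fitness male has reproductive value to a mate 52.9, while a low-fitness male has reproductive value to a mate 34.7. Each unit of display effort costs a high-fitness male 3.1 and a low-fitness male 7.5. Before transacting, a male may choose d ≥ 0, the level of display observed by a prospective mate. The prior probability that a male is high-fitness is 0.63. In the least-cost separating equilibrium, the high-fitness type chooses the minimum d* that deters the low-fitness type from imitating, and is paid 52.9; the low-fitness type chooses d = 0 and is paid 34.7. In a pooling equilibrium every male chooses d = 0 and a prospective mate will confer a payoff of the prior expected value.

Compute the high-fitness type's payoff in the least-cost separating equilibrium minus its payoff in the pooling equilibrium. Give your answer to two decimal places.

Least-cost separating signal: d* solves 34.7 = 52.9 − 7.5·d*, so d* = (52.9 − 34.7)/7.5 ≈ 2.4267.
High-fitness type's separating payoff: 52.9 − 3.1 × d* = 52.9 − 3.1 × (52.9 − 34.7)/7.5 = 52.9 − 56.42/7.5 ≈ 45.3773.
Pooling payoff: 0.63 × 52.9 + 0.37 × 34.7 = 46.166.
Difference: 45.3773 − 46.166 = -0.7887, i.e. -0.79 to two decimal places.
The high-fitness type would prefer the pooling outcome.

-0.79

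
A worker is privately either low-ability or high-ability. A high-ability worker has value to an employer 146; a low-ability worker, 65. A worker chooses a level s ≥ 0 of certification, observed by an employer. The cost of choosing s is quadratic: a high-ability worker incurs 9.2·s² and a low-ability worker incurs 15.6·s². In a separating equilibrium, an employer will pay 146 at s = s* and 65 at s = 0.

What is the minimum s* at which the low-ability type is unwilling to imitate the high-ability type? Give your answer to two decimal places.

The low-ability type at s = 0 receives 65; imitating at s* yields 146 − 15.6·s*².
Indifference: 65 = 146 − 15.6·s*², so s*² = (146 − 65) / 15.6 ≈ 5.1923.
s* = √5.1923 ≈ 2.28.

2.28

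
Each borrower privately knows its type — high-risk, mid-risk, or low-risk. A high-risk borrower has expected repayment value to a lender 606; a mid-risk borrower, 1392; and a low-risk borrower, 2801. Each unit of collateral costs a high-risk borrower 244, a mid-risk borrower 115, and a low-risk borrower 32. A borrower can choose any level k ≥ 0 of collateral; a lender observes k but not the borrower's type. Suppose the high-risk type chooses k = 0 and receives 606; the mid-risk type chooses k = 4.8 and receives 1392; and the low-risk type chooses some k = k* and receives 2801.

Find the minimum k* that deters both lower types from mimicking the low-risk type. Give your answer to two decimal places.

17.05

Mid-risk type (on-path payoff 1392 − 115×4.8 = 840) won't mimic when 840 ≥ 2801 − 115·k*, i.e. k* ≥ 17.05.
High-risk type (on-path payoff 606) won't mimic when 606 ≥ 2801 − 244·k*, i.e. k* ≥ 9.00.
Both must hold, so k* = max(9.00, 17.05) = 17.05. The mid-risk type's constraint binds.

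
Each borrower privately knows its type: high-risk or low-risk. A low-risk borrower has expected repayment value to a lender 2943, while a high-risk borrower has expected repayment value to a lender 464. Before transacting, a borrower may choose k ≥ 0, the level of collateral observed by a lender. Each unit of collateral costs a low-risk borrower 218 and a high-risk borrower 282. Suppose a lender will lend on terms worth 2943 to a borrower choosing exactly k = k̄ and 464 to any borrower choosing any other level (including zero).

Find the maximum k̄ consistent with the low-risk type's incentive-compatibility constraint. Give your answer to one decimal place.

11.4

Choosing k̄ yields the low-risk type 2943 − 218·k̄; choosing zero yields 464.
The low-risk type is indifferent at 2943 − 218·k̄ = 464, i.e. k̄ = (2943 − 464) / 218 ≈ 11.4.
For any k̄ above 11.4 the low-risk type would rather pool at zero, so separation collapses.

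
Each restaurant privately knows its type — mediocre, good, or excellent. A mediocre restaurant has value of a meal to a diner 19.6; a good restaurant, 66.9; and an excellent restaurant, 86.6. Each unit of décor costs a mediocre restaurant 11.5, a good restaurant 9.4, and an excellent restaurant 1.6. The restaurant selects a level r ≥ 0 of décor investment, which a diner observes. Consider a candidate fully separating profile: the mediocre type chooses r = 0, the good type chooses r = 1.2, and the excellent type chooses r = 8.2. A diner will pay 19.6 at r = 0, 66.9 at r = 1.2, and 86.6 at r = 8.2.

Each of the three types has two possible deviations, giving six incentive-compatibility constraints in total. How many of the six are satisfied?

5

Excellent (own payoff 86.6 − 1.6×8.2 = 73.48): to r=0 gives 19.6 → no gain ✓; to r=1.2 gives 66.9 − 1.6×1.2 = 64.98 → no gain ✓.
Mediocre (own payoff 19.6): to r=1.2 gives 66.9 − 11.5×1.2 = 53.1 → profitable ✗; to r=8.2 gives 86.6 − 11.5×8.2 = -7.7 → no gain ✓.
Good (own payoff 66.9 − 9.4×1.2 = 55.62): to r=0 gives 19.6 → no gain ✓; to r=8.2 gives 86.6 − 9.4×8.2 = 9.52 → no gain ✓.
5 of the 6 constraints hold; not an equilibrium.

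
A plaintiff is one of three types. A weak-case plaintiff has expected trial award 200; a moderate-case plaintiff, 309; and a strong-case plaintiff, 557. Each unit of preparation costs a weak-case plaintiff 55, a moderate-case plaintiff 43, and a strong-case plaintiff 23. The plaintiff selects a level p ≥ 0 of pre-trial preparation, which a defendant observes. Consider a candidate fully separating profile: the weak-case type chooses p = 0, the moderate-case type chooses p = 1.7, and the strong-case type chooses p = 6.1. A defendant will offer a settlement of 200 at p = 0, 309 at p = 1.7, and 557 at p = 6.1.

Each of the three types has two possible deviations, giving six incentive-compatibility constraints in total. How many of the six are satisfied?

Strong-case (own payoff 557 − 23×6.1 = 416.7): to p=0 gives 200 → no gain ✓; to p=1.7 gives 309 − 23×1.7 = 269.9 → no gain ✓.
Weak-case (own payoff 200): to p=1.7 gives 309 − 55×1.7 = 215.5 → profitable ✗; to p=6.1 gives 557 − 55×6.1 = 221.5 → profitable ✗.
Moderate-case (own payoff 309 − 43×1.7 = 235.9): to p=0 gives 200 → no gain ✓; to p=6.1 gives 557 − 43×6.1 = 294.7 → profitable ✗.
3 of the 6 constraints hold; not an equilibrium.

3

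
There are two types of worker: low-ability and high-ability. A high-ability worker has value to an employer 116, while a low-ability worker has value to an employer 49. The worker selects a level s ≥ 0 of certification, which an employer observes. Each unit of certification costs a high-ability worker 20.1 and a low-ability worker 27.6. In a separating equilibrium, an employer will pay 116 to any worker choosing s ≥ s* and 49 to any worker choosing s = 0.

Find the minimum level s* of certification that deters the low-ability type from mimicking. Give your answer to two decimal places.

2.43

A low-ability worker choosing s = 0 receives 49.
Imitating at s* instead would pay 116 at cost 27.6·s*, netting 116 − 27.6·s*.
Indifference: 49 = 116 − 27.6·s*, so s* = (116 − 49) / 27.6 ≈ 2.43.
At s* the low-ability type's incentive constraint just binds; the high-ability type strictly prefers s* since its per-unit cost is lower.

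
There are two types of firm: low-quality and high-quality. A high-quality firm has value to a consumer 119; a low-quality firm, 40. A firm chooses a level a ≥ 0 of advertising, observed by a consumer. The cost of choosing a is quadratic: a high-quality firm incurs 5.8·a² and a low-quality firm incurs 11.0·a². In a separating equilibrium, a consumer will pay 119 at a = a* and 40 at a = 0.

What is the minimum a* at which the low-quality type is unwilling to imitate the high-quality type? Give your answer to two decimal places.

2.68

The low-quality type at a = 0 receives 40; imitating at a* yields 119 − 11.0·a*².
Indifference: 40 = 119 − 11.0·a*², so a*² = (119 − 40) / 11.0 ≈ 7.1818.
a* = √7.1818 ≈ 2.68.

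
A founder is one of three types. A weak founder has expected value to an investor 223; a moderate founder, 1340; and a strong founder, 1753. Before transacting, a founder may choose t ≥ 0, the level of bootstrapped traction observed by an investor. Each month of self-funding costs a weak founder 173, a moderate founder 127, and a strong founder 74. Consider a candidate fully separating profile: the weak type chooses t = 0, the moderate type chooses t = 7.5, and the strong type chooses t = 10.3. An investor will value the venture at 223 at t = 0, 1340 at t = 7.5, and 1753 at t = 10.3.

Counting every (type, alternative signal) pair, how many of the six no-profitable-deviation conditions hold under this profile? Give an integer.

5

Moderate (own payoff 1340 − 127×7.5 = 387.5): to t=0 gives 223 → no gain ✓; to t=10.3 gives 1753 − 127×10.3 = 444.9 → profitable ✗.
Strong (own payoff 1753 − 74×10.3 = 990.8): to t=0 gives 223 → no gain ✓; to t=7.5 gives 1340 − 74×7.5 = 785 → no gain ✓.
Weak (own payoff 223): to t=7.5 gives 1340 − 173×7.5 = 42.5 → no gain ✓; to t=10.3 gives 1753 − 173×10.3 = -28.9 → no gain ✓.
5 of the 6 constraints hold; not an equilibrium.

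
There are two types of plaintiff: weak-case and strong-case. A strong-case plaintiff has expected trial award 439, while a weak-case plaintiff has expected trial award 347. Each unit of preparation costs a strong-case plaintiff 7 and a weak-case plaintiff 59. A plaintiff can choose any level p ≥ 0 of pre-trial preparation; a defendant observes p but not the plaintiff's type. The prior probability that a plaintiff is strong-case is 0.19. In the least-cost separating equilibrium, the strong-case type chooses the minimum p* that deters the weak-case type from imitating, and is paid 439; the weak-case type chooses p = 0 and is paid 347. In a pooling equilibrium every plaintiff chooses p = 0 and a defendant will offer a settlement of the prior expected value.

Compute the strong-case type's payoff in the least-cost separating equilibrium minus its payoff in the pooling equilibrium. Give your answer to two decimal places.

63.60

Least-cost separating signal: p* solves 347 = 439 − 59·p*, so p* = (439 − 347)/59 ≈ 1.5593.
Strong-case type's separating payoff: 439 − 7 × p* = 439 − 7 × (439 − 347)/59 = 439 − 644/59 ≈ 428.0847.
Pooling payoff: 0.19 × 439 + 0.81 × 347 = 364.48.
Difference: 428.0847 − 364.48 = 63.6047, i.e. 63.60 to two decimal places.
The strong-case type prefers to separate.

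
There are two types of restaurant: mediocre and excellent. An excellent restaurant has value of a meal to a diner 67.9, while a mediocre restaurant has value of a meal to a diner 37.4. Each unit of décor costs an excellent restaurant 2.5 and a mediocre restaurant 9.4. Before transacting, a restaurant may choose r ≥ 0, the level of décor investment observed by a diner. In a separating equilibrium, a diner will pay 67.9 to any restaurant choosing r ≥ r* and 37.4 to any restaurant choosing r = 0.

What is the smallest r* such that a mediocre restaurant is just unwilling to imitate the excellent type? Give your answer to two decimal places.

3.24

A mediocre restaurant choosing r = 0 receives 37.4.
Imitating at r* instead would pay 67.9 at cost 9.4·r*, netting 67.9 − 9.4·r*.
Indifference: 37.4 = 67.9 − 9.4·r*, so r* = (67.9 − 37.4) / 9.4 ≈ 3.24.
At r* the mediocre type's incentive constraint just binds; the excellent type strictly prefers r* since its per-unit cost is lower.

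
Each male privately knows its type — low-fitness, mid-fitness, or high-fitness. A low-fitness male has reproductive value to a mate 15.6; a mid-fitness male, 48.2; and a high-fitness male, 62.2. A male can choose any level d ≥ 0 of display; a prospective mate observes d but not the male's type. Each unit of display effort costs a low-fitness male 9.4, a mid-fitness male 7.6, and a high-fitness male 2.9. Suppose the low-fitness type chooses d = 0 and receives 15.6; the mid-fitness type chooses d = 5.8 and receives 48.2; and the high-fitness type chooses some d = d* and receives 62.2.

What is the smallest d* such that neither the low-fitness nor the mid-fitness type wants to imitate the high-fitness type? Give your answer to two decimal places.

7.64

Low-fitness type (on-path payoff 15.6) won't mimic when 15.6 ≥ 62.2 − 9.4·d*, i.e. d* ≥ 4.96.
Mid-fitness type (on-path payoff 48.2 − 7.6×5.8 = 4.12) won't mimic when 4.12 ≥ 62.2 − 7.6·d*, i.e. d* ≥ 7.64.
Both must hold, so d* = max(4.96, 7.64) = 7.64. The mid-fitness type's constraint binds.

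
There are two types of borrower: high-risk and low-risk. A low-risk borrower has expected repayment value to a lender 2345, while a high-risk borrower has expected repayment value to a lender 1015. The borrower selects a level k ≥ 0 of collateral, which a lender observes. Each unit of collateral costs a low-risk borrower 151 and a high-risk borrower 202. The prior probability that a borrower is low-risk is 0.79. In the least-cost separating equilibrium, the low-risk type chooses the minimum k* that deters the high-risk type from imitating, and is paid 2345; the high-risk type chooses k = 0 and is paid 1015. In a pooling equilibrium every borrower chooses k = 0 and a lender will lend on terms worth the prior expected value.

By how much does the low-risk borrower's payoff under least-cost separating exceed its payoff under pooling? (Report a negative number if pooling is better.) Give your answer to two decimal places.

-714.91

Least-cost separating signal: k* solves 1015 = 2345 − 202·k*, so k* = (2345 − 1015)/202 ≈ 6.5842.
Low-risk type's separating payoff: 2345 − 151 × k* = 2345 − 151 × (2345 − 1015)/202 = 2345 − 200830/202 ≈ 1350.7921.
Pooling payoff: 0.79 × 2345 + 0.21 × 1015 = 2065.7.
Difference: 1350.7921 − 2065.7 = -714.9079, i.e. -714.91 to two decimal places.
The low-risk type would prefer the pooling outcome.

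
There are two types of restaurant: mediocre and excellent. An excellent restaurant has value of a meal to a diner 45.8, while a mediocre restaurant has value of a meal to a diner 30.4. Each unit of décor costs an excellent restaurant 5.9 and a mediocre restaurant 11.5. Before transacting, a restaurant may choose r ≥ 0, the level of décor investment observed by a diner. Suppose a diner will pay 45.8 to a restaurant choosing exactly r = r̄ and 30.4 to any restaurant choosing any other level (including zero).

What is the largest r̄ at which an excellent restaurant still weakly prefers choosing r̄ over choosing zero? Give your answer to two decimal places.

Choosing r̄ yields the excellent type 45.8 − 5.9·r̄; choosing zero yields 30.4.
The excellent type is indifferent at 45.8 − 5.9·r̄ = 30.4, i.e. r̄ = (45.8 − 30.4) / 5.9 ≈ 2.61.
For any r̄ above 2.61 the excellent type would rather pool at zero, so separation collapses.

2.61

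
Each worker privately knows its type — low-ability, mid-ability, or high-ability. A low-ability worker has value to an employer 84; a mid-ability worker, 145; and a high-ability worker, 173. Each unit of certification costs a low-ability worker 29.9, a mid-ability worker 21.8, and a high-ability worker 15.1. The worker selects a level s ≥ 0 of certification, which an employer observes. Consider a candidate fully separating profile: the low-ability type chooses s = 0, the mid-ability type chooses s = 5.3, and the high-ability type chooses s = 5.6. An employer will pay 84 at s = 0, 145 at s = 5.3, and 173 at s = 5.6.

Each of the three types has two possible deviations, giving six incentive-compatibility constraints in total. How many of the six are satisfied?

4

Mid-ability (own payoff 145 − 21.8×5.3 = 29.46): to s=0 gives 84 → profitable ✗; to s=5.6 gives 173 − 21.8×5.6 = 50.92 → profitable ✗.
High-ability (own payoff 173 − 15.1×5.6 = 88.44): to s=0 gives 84 → no gain ✓; to s=5.3 gives 145 − 15.1×5.3 = 64.97 → no gain ✓.
Low-ability (own payoff 84): to s=5.3 gives 145 − 29.9×5.3 = -13.47 → no gain ✓; to s=5.6 gives 173 − 29.9×5.6 = 5.56 → no gain ✓.
4 of the 6 constraints hold; not an equilibrium.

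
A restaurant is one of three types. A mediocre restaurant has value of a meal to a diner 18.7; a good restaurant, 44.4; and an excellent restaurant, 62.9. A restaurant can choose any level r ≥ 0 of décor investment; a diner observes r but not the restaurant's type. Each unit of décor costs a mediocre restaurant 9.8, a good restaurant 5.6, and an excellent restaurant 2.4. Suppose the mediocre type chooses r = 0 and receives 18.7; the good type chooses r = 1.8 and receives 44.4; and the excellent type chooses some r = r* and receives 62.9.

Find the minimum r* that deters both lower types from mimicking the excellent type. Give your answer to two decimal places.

Good type (on-path payoff 44.4 − 5.6×1.8 = 34.32) won't mimic when 34.32 ≥ 62.9 − 5.6·r*, i.e. r* ≥ 5.10.
Mediocre type (on-path payoff 18.7) won't mimic when 18.7 ≥ 62.9 − 9.8·r*, i.e. r* ≥ 4.51.
Both must hold, so r* = max(4.51, 5.10) = 5.10. The good type's constraint binds.

5.10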